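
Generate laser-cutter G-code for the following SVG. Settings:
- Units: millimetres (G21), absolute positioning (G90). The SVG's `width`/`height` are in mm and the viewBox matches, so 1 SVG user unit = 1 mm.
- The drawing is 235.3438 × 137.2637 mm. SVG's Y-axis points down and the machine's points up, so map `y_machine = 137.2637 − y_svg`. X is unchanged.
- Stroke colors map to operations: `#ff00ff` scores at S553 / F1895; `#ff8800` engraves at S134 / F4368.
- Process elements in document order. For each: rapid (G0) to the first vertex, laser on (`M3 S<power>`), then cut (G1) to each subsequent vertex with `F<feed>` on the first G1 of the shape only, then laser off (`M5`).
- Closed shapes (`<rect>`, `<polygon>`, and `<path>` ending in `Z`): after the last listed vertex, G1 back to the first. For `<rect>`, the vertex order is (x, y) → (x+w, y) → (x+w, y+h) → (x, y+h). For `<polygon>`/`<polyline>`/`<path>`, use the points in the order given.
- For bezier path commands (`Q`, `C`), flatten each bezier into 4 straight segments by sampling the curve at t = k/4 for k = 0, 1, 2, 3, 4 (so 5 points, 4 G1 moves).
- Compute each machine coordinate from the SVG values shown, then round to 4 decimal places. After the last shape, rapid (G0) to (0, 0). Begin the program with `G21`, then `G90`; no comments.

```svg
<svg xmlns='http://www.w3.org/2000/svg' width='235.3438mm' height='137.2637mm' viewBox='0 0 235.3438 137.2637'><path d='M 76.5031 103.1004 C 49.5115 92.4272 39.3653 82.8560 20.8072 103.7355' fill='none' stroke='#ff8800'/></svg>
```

G21
G90
G0 X76.5031 Y34.1633
M3 S134
G1 X59.0233 Y41.5030 F4368
G1 X45.4926 Y45.6780
G1 X33.5432 Y43.9369
G1 X20.8072 Y33.5282
M5
G0 X0.0000 Y0.0000

viewBox `0 0 235.3438 137.2637` with mm width/height → 1 unit = 1 mm. Flip: y_m = 137.2637 − y_svg.

**Shape 1** — `<path>` cubic bezier, stroke `#ff8800` → engrave (S134, F4368). Control points (SVG): P0=(76.5031,103.1004), P1=(49.5115,92.4272), P2=(39.3653,82.8560), P3=(20.8072,103.7355); sampled at t=k/4. Machine vertices: (76.5031,34.1633) → (59.0233,41.5030) → (45.4926,45.6780) → (33.5432,43.9369) → (20.8072,33.5282). Open path.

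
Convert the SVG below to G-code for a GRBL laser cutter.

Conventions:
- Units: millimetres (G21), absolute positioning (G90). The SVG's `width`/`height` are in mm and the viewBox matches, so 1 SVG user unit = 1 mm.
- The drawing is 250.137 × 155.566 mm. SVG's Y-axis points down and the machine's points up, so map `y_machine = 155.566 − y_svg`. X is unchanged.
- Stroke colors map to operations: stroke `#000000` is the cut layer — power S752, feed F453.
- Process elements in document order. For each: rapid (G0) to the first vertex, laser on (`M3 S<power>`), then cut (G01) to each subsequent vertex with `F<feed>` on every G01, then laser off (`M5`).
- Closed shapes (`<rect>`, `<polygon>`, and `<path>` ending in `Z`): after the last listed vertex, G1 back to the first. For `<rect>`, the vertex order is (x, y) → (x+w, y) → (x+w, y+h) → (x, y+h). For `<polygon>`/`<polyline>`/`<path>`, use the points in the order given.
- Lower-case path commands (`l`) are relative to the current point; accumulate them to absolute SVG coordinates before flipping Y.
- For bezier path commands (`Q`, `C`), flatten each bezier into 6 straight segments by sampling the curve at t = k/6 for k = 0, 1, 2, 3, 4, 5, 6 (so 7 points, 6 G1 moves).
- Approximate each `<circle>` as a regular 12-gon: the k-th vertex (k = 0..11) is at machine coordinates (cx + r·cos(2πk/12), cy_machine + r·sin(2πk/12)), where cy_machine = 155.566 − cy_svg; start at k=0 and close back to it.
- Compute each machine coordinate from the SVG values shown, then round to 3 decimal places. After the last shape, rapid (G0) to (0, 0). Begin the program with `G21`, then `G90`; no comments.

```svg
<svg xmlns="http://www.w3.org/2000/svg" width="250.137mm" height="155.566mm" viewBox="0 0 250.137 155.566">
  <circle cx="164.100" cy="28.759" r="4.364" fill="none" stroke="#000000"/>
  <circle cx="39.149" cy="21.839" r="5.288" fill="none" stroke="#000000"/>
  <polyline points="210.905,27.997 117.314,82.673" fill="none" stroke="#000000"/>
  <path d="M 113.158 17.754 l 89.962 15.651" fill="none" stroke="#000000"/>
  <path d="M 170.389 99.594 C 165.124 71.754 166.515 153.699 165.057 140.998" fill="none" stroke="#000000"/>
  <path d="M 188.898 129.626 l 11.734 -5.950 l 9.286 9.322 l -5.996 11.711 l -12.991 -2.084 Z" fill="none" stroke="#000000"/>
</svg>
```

Since the viewBox matches the mm dimensions, user units are millimetres directly. The only transform is the Y-flip y_m = 155.566 − y_svg.

Shape 1 is a circle drawn with `<circle>`. Its stroke #000000 means cut at S752, F453. After flipping Y the toolpath is (168.464,126.807) → (167.879,128.989) → (166.282,130.586) → (164.100,131.171) → (161.918,130.586) → (160.321,128.989) → (159.736,126.807) → (160.321,124.625) → (161.918,123.028) → (164.100,122.443) → (166.282,123.028) → (167.879,124.625) → (168.464,126.807), returning to the start.

Shape 2 is a circle drawn with `<circle>`. Its stroke #000000 means cut at S752, F453. After flipping Y the toolpath is (44.437,133.727) → (43.729,136.371) → (41.793,138.307) → (39.149,139.015) → (36.505,138.307) → (34.569,136.371) → (33.861,133.727) → (34.569,131.083) → (36.505,129.147) → (39.149,128.439) → (41.793,129.147) → (43.729,131.083) → (44.437,133.727), returning to the start.

Shape 3 is a line segment drawn with `<polyline>`. Its stroke #000000 means cut at S752, F453. After flipping Y the toolpath is (210.905,127.569) → (117.314,72.893).

Shape 4 is a line segment drawn with `<path>`. Its stroke #000000 means cut at S752, F453. After flipping Y the toolpath is (113.158,137.812) → (203.120,122.161).

Shape 5 is a cubic bezier drawn with `<path>`. Its stroke #000000 means cut at S752, F453. After flipping Y the toolpath is (170.389,55.972) → (168.267,61.690) → (166.991,54.789) → (166.295,40.947) → (165.917,25.844) → (165.593,15.158) → (165.057,14.568).

Shape 6 is a regular polygon drawn with `<path>`. Its stroke #000000 means cut at S752, F453. After flipping Y the toolpath is (188.898,25.940) → (200.632,31.890) → (209.918,22.568) → (203.922,10.857) → (190.931,12.941) → (188.898,25.940), returning to the start.

G21
G90
G0 X168.464 Y126.807
M3 S752
G01 X167.879 Y128.989 F453
G01 X166.282 Y130.586 F453
G01 X164.100 Y131.171 F453
G01 X161.918 Y130.586 F453
G01 X160.321 Y128.989 F453
G01 X159.736 Y126.807 F453
G01 X160.321 Y124.625 F453
G01 X161.918 Y123.028 F453
G01 X164.100 Y122.443 F453
G01 X166.282 Y123.028 F453
G01 X167.879 Y124.625 F453
G01 X168.464 Y126.807 F453
M5
G0 X44.437 Y133.727
M3 S752
G01 X43.729 Y136.371 F453
G01 X41.793 Y138.307 F453
G01 X39.149 Y139.015 F453
G01 X36.505 Y138.307 F453
G01 X34.569 Y136.371 F453
G01 X33.861 Y133.727 F453
G01 X34.569 Y131.083 F453
G01 X36.505 Y129.147 F453
G01 X39.149 Y128.439 F453
G01 X41.793 Y129.147 F453
G01 X43.729 Y131.083 F453
G01 X44.437 Y133.727 F453
M5
G0 X210.905 Y127.569
M3 S752
G01 X117.314 Y72.893 F453
M5
G0 X113.158 Y137.812
M3 S752
G01 X203.120 Y122.161 F453
M5
G0 X170.389 Y55.972
M3 S752
G01 X168.267 Y61.690 F453
G01 X166.991 Y54.789 F453
G01 X166.295 Y40.947 F453
G01 X165.917 Y25.844 F453
G01 X165.593 Y15.158 F453
G01 X165.057 Y14.568 F453
M5
G0 X188.898 Y25.940
M3 S752
G01 X200.632 Y31.890 F453
G01 X209.918 Y22.568 F453
G01 X203.922 Y10.857 F453
G01 X190.931 Y12.941 F453
G01 X188.898 Y25.940 F453
M5
G0 X0.000 Y0.000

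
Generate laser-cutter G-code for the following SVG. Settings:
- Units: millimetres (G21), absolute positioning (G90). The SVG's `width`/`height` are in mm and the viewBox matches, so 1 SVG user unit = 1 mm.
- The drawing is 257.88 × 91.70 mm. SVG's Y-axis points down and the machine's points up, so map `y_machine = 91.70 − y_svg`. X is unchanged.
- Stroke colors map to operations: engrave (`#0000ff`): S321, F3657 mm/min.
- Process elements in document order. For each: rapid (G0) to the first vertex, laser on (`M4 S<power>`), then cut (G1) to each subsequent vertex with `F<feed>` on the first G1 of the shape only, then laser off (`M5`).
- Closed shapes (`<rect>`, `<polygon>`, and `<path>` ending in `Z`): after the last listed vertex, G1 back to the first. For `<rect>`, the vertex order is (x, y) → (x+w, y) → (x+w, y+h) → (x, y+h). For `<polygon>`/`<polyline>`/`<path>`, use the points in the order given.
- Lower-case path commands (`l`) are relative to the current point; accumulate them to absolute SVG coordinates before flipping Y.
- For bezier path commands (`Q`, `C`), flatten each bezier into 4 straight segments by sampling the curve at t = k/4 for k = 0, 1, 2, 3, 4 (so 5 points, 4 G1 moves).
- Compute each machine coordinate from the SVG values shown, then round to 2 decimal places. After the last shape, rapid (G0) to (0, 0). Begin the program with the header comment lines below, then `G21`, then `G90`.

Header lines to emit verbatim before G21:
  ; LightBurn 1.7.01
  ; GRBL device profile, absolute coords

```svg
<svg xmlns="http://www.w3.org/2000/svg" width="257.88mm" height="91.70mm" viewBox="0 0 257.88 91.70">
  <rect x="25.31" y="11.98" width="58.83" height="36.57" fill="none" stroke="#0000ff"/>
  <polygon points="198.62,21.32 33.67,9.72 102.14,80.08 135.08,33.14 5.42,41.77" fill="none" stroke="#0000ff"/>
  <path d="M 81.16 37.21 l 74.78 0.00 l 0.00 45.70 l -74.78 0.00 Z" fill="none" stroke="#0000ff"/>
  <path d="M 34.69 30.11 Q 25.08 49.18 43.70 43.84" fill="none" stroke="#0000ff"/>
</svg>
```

; LightBurn 1.7.01
; GRBL device profile, absolute coords
G21
G90
G0 X25.31 Y79.72
M4 S321
G1 X84.14 Y79.72 F3657
G1 X84.14 Y43.15
G1 X25.31 Y43.15
G1 X25.31 Y79.72
M5
G0 X198.62 Y70.38
M4 S321
G1 X33.67 Y81.98 F3657
G1 X102.14 Y11.62
G1 X135.08 Y58.56
G1 X5.42 Y49.93
G1 X198.62 Y70.38
M5
G0 X81.16 Y54.49
M4 S321
G1 X155.94 Y54.49 F3657
G1 X155.94 Y8.79
G1 X81.16 Y8.79
G1 X81.16 Y54.49
M5
G0 X34.69 Y61.59
M4 S321
G1 X31.65 Y53.58 F3657
G1 X32.14 Y48.62
G1 X36.15 Y46.72
G1 X43.70 Y47.86
M5
G0 X0.00 Y0.00

viewBox `0 0 257.88 91.70` with mm width/height → 1 unit = 1 mm. Flip: y_m = 91.70 − y_svg.

**Shape 1** — `<rect>` rectangle, stroke `#0000ff` → engrave (S321, F3657). Machine vertices: (25.31,79.72) → (84.14,79.72) → (84.14,43.15) → (25.31,43.15) → (25.31,79.72). Closed: final G1 returns to the first vertex.

**Shape 2** — `<polygon>` closed polygon, stroke `#0000ff` → engrave (S321, F3657). Machine vertices: (198.62,70.38) → (33.67,81.98) → (102.14,11.62) → (135.08,58.56) → (5.42,49.93) → (198.62,70.38). Closed: final G1 returns to the first vertex.

**Shape 3** — `<path>` rectangle, stroke `#0000ff` → engrave (S321, F3657). Machine vertices: (81.16,54.49) → (155.94,54.49) → (155.94,8.79) → (81.16,8.79) → (81.16,54.49). Closed: final G1 returns to the first vertex.

**Shape 4** — `<path>` quadratic bezier, stroke `#0000ff` → engrave (S321, F3657). Control points (SVG): P0=(34.69,30.11), P1=(25.08,49.18), P2=(43.70,43.84); sampled at t=k/4. Machine vertices: (34.69,61.59) → (31.65,53.58) → (32.14,48.62) → (36.15,46.72) → (43.70,47.86). Open path.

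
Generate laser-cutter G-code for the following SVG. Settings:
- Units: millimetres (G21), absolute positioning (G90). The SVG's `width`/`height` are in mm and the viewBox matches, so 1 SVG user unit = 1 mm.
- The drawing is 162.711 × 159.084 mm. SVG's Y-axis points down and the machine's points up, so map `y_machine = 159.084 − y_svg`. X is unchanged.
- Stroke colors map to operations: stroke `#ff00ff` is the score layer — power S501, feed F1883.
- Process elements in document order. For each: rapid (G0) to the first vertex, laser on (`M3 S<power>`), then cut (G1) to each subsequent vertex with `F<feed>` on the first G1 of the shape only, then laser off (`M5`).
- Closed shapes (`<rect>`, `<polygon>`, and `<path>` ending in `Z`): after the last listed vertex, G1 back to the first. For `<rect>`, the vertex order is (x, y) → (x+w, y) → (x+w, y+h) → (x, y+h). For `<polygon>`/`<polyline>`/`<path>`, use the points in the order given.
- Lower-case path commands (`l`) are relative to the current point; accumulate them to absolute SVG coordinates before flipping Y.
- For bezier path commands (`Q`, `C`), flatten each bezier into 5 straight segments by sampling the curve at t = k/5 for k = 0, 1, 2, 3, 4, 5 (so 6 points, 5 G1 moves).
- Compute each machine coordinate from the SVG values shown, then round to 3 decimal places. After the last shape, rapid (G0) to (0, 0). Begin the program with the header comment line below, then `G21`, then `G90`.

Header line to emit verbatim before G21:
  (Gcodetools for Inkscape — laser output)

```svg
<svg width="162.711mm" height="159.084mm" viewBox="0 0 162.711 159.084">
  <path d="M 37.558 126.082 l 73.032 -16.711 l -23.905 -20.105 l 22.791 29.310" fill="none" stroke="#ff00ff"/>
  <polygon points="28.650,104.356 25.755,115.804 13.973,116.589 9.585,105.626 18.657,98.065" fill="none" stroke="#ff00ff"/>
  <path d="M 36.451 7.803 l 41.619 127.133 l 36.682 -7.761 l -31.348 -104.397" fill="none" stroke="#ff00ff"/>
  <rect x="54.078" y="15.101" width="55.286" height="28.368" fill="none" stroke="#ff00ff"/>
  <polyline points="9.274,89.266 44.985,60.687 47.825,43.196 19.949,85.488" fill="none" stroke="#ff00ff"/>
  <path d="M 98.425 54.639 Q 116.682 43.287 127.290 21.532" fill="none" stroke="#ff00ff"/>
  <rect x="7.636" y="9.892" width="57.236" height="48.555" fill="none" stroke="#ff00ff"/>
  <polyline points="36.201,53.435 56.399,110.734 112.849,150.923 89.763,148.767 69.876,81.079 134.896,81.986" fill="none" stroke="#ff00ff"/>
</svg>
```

viewBox `0 0 162.711 159.084` with mm width/height → 1 unit = 1 mm. Flip: y_m = 159.084 − y_svg.

**Shape 1** — `<path>` open polyline, stroke `#ff00ff` → score (S501, F1883). Machine vertices: (37.558,33.002) → (110.590,49.713) → (86.685,69.818) → (109.476,40.508). Open path.

**Shape 2** — `<polygon>` regular polygon, stroke `#ff00ff` → score (S501, F1883). Machine vertices: (28.650,54.728) → (25.755,43.280) → (13.973,42.495) → (9.585,53.458) → (18.657,61.019) → (28.650,54.728). Closed: final G1 returns to the first vertex.

**Shape 3** — `<path>` open polyline, stroke `#ff00ff` → score (S501, F1883). Machine vertices: (36.451,151.281) → (78.070,24.148) → (114.752,31.909) → (83.404,136.306). Open path.

**Shape 4** — `<rect>` rectangle, stroke `#ff00ff` → score (S501, F1883). Machine vertices: (54.078,143.983) → (109.364,143.983) → (109.364,115.615) → (54.078,115.615) → (54.078,143.983). Closed: final G1 returns to the first vertex.

**Shape 5** — `<polyline>` open polyline, stroke `#ff00ff` → score (S501, F1883). Machine vertices: (9.274,69.818) → (44.985,98.397) → (47.825,115.888) → (19.949,73.596). Open path.

**Shape 6** — `<path>` quadratic bezier, stroke `#ff00ff` → score (S501, F1883). Control points (SVG): P0=(98.425,54.639), P1=(116.682,43.287), P2=(127.290,21.532); sampled at t=k/5. Machine vertices: (98.425,104.445) → (105.422,109.402) → (111.807,115.191) → (117.580,121.812) → (122.741,129.266) → (127.290,137.552). Open path.

**Shape 7** — `<rect>` rectangle, stroke `#ff00ff` → score (S501, F1883). Machine vertices: (7.636,149.192) → (64.872,149.192) → (64.872,100.637) → (7.636,100.637) → (7.636,149.192). Closed: final G1 returns to the first vertex.

**Shape 8** — `<polyline>` open polyline, stroke `#ff00ff` → score (S501, F1883). Machine vertices: (36.201,105.649) → (56.399,48.350) → (112.849,8.161) → (89.763,10.317) → (69.876,78.005) → (134.896,77.098). Open path.

(Gcodetools for Inkscape — laser output)
G21
G90
G0 X37.558 Y33.002
M3 S501
G1 X110.590 Y49.713 F1883
G1 X86.685 Y69.818
G1 X109.476 Y40.508
M5
G0 X28.650 Y54.728
M3 S501
G1 X25.755 Y43.280 F1883
G1 X13.973 Y42.495
G1 X9.585 Y53.458
G1 X18.657 Y61.019
G1 X28.650 Y54.728
M5
G0 X36.451 Y151.281
M3 S501
G1 X78.070 Y24.148 F1883
G1 X114.752 Y31.909
G1 X83.404 Y136.306
M5
G0 X54.078 Y143.983
M3 S501
G1 X109.364 Y143.983 F1883
G1 X109.364 Y115.615
G1 X54.078 Y115.615
G1 X54.078 Y143.983
M5
G0 X9.274 Y69.818
M3 S501
G1 X44.985 Y98.397 F1883
G1 X47.825 Y115.888
G1 X19.949 Y73.596
M5
G0 X98.425 Y104.445
M3 S501
G1 X105.422 Y109.402 F1883
G1 X111.807 Y115.191
G1 X117.580 Y121.812
G1 X122.741 Y129.266
G1 X127.290 Y137.552
M5
G0 X7.636 Y149.192
M3 S501
G1 X64.872 Y149.192 F1883
G1 X64.872 Y100.637
G1 X7.636 Y100.637
G1 X7.636 Y149.192
M5
G0 X36.201 Y105.649
M3 S501
G1 X56.399 Y48.350 F1883
G1 X112.849 Y8.161
G1 X89.763 Y10.317
G1 X69.876 Y78.005
G1 X134.896 Y77.098
M5
G0 X0.000 Y0.000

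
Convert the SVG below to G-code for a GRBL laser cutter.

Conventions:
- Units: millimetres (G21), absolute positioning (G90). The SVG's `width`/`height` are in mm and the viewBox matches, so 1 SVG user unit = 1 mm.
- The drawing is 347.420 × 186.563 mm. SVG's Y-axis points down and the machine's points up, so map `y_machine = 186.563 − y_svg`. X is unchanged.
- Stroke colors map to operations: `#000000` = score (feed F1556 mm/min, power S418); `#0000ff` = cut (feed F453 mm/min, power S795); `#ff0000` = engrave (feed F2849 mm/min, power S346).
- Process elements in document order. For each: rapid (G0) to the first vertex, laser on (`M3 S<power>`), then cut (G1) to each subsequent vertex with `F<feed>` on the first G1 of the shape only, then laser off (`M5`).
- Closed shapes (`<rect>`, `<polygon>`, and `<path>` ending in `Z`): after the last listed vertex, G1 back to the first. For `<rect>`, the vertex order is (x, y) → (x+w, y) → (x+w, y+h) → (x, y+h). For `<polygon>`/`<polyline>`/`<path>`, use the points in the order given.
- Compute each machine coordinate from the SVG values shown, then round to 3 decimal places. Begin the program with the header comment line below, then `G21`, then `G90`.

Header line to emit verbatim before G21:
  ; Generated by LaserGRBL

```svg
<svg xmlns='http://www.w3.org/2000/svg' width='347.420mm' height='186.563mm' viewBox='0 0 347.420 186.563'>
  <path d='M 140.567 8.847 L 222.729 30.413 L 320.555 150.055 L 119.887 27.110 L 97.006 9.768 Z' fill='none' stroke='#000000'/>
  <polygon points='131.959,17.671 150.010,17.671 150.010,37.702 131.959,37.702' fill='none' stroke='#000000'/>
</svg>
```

viewBox `0 0 347.420 186.563` with mm width/height → 1 unit = 1 mm. Flip: y_m = 186.563 − y_svg.

**Shape 1** — `<path>` closed polygon, stroke `#000000` → score (S418, F1556). Machine vertices: (140.567,177.716) → (222.729,156.150) → (320.555,36.508) → (119.887,159.453) → (97.006,176.795) → (140.567,177.716). Closed: final G1 returns to the first vertex.

**Shape 2** — `<polygon>` rectangle, stroke `#000000` → score (S418, F1556). Machine vertices: (131.959,168.892) → (150.010,168.892) → (150.010,148.861) → (131.959,148.861) → (131.959,168.892). Closed: final G1 returns to the first vertex.

; Generated by LaserGRBL
G21
G90
G0 X140.567 Y177.716
M3 S418
G1 X222.729 Y156.150 F1556
G1 X320.555 Y36.508
G1 X119.887 Y159.453
G1 X97.006 Y176.795
G1 X140.567 Y177.716
M5
G0 X131.959 Y168.892
M3 S418
G1 X150.010 Y168.892 F1556
G1 X150.010 Y148.861
G1 X131.959 Y148.861
G1 X131.959 Y168.892
M5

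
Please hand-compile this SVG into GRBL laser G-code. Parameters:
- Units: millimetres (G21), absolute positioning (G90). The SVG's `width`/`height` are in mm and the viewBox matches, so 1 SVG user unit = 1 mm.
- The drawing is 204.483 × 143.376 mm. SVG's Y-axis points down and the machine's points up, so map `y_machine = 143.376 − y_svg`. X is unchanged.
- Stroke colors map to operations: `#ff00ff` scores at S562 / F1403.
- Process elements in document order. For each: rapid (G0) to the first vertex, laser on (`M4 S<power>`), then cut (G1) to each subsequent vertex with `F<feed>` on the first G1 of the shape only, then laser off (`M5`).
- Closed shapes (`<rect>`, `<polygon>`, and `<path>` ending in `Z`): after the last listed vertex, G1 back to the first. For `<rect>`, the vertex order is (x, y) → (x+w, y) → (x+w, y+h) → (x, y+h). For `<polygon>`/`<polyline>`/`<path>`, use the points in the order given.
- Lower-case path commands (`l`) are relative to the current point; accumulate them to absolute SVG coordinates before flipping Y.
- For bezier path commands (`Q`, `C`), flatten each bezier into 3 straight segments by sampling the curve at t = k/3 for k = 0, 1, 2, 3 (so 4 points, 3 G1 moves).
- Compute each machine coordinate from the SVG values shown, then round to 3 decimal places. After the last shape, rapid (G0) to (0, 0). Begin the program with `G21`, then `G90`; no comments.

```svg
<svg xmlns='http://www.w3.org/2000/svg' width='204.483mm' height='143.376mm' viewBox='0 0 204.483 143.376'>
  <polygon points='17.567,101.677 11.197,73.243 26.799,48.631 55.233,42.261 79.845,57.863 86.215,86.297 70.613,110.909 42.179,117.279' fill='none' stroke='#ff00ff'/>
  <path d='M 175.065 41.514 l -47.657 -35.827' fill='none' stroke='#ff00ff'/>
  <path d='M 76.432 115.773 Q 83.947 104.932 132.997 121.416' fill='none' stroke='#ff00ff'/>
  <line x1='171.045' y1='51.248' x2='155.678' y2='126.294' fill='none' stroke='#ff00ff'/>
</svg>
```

1 u = 1 mm; y_m = 143.376 − y.

[1] `<polygon>` regular polygon, #ff00ff→score S562 F1403: (17.567,41.699) → (11.197,70.133) → (26.799,94.745) → (55.233,101.115) → (79.845,85.513) → (86.215,57.079) → (70.613,32.467) → (42.179,26.097) → (17.567,41.699) (closed)

[2] `<path>` line segment, #ff00ff→score S562 F1403: (175.065,101.862) → (127.408,137.689)

[3] `<path>` quadratic bezier, #ff00ff→score S562 F1403: (76.432,27.603) → (86.057,31.794) → (104.912,29.913) → (132.997,21.960)

[4] `<line>` line segment, #ff00ff→score S562 F1403: (171.045,92.128) → (155.678,17.082)

G21
G90
G0 X17.567 Y41.699
M4 S562
G1 X11.197 Y70.133 F1403
G1 X26.799 Y94.745
G1 X55.233 Y101.115
G1 X79.845 Y85.513
G1 X86.215 Y57.079
G1 X70.613 Y32.467
G1 X42.179 Y26.097
G1 X17.567 Y41.699
M5
G0 X175.065 Y101.862
M4 S562
G1 X127.408 Y137.689 F1403
M5
G0 X76.432 Y27.603
M4 S562
G1 X86.057 Y31.794 F1403
G1 X104.912 Y29.913
G1 X132.997 Y21.960
M5
G0 X171.045 Y92.128
M4 S562
G1 X155.678 Y17.082 F1403
M5
G0 X0.000 Y0.000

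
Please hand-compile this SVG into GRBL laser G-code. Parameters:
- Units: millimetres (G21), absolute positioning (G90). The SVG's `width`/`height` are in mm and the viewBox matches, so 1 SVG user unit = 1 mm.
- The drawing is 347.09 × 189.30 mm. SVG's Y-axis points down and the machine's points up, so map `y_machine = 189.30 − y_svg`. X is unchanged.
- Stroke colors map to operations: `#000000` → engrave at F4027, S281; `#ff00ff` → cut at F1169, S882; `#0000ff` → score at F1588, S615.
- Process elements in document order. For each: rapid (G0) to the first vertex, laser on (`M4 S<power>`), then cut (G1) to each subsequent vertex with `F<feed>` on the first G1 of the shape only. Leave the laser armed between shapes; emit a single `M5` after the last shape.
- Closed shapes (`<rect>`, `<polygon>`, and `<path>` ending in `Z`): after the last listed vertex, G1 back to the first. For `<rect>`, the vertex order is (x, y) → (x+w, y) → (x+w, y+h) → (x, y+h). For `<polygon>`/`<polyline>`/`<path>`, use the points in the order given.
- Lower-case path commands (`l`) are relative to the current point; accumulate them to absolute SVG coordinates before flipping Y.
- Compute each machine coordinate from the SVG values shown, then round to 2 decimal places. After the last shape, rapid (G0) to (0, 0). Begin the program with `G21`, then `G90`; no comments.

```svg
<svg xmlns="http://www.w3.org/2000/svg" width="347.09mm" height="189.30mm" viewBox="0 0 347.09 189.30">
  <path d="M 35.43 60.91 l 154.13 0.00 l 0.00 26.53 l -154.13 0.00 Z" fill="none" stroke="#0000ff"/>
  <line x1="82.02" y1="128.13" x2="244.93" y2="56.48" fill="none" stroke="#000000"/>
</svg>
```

G21
G90
G0 X35.43 Y128.39
M4 S615
G1 X189.56 Y128.39 F1588
G1 X189.56 Y101.86
G1 X35.43 Y101.86
G1 X35.43 Y128.39
G0 X82.02 Y61.17
M4 S281
G1 X244.93 Y132.82 F4027
M5
G0 X0.00 Y0.00

viewBox `0 0 347.09 189.30` with mm width/height → 1 unit = 1 mm. Flip: y_m = 189.30 − y_svg.

**Shape 1** — `<path>` rectangle, stroke `#0000ff` → score (S615, F1588). Machine vertices: (35.43,128.39) → (189.56,128.39) → (189.56,101.86) → (35.43,101.86) → (35.43,128.39). Closed: final G1 returns to the first vertex.

**Shape 2** — `<line>` line segment, stroke `#000000` → engrave (S281, F4027). Machine vertices: (82.02,61.17) → (244.93,132.82). Open path.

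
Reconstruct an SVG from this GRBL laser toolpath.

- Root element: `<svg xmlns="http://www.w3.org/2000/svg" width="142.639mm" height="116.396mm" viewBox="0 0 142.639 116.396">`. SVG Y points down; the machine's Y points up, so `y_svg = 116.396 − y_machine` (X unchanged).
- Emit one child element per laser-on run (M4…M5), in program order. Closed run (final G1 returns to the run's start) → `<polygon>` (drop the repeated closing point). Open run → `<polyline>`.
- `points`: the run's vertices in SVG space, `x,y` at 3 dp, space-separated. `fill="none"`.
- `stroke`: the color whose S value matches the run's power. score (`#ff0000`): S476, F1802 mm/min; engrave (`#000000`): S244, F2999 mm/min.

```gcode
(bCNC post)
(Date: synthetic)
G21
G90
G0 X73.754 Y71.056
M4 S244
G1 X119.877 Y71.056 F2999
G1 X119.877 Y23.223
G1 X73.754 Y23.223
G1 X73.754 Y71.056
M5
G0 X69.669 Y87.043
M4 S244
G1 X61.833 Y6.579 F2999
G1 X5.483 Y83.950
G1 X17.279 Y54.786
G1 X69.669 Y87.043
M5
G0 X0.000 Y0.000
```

<svg xmlns="http://www.w3.org/2000/svg" width="142.639mm" height="116.396mm" viewBox="0 0 142.639 116.396">
  <polygon points="73.754,45.340 119.877,45.340 119.877,93.173 73.754,93.173" fill="none" stroke="#000000"/>
  <polygon points="69.669,29.353 61.833,109.817 5.483,32.446 17.279,61.610" fill="none" stroke="#000000"/>
</svg>

Machine Y-up, SVG Y-down with viewBox height 116.396, so y_svg = 116.396 − y_machine; X carries over. Every run uses S244, so all elements get stroke `#000000` (engrave).

Run 1: The run returns to its start, so emit a `<polygon>` with points (Y-flipped): 73.754,45.340 119.877,45.340 119.877,93.173 73.754,93.173.

Run 2: The run returns to its start, so emit a `<polygon>` with points (Y-flipped): 69.669,29.353 61.833,109.817 5.483,32.446 17.279,61.610.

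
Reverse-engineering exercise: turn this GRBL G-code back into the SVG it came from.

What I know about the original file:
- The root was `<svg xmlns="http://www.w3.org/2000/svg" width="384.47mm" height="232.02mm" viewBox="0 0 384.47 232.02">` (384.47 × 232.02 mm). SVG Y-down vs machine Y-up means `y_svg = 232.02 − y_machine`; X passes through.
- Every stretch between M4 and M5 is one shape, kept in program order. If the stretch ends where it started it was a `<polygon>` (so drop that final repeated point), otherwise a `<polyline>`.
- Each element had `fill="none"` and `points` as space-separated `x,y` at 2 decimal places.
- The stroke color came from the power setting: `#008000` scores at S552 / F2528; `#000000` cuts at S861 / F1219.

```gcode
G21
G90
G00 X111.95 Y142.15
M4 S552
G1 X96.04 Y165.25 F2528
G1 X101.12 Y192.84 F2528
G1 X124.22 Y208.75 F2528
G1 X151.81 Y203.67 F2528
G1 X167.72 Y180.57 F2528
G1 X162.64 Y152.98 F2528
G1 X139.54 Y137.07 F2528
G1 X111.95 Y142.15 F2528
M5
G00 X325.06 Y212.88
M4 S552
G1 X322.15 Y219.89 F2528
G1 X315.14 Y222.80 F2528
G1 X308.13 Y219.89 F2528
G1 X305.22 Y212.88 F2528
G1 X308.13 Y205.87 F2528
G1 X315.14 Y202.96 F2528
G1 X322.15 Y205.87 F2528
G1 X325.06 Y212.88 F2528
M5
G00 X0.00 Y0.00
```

<svg xmlns="http://www.w3.org/2000/svg" width="384.47mm" height="232.02mm" viewBox="0 0 384.47 232.02">
  <polygon points="111.95,89.87 96.04,66.77 101.12,39.18 124.22,23.27 151.81,28.35 167.72,51.45 162.64,79.04 139.54,94.95" fill="none" stroke="#008000"/>
  <polygon points="325.06,19.14 322.15,12.13 315.14,9.22 308.13,12.13 305.22,19.14 308.13,26.15 315.14,29.06 322.15,26.15" fill="none" stroke="#008000"/>
</svg>

y_svg = 232.02 − y_m. Every run uses S552, so all elements get stroke `#008000` (score).

[1] closed run; points: 111.95,89.87 96.04,66.77 101.12,39.18 124.22,23.27 151.81,28.35 167.72,51.45 162.64,79.04 139.54,94.95

[2] closed run; points: 325.06,19.14 322.15,12.13 315.14,9.22 308.13,12.13 305.22,19.14 308.13,26.15 315.14,29.06 322.15,26.15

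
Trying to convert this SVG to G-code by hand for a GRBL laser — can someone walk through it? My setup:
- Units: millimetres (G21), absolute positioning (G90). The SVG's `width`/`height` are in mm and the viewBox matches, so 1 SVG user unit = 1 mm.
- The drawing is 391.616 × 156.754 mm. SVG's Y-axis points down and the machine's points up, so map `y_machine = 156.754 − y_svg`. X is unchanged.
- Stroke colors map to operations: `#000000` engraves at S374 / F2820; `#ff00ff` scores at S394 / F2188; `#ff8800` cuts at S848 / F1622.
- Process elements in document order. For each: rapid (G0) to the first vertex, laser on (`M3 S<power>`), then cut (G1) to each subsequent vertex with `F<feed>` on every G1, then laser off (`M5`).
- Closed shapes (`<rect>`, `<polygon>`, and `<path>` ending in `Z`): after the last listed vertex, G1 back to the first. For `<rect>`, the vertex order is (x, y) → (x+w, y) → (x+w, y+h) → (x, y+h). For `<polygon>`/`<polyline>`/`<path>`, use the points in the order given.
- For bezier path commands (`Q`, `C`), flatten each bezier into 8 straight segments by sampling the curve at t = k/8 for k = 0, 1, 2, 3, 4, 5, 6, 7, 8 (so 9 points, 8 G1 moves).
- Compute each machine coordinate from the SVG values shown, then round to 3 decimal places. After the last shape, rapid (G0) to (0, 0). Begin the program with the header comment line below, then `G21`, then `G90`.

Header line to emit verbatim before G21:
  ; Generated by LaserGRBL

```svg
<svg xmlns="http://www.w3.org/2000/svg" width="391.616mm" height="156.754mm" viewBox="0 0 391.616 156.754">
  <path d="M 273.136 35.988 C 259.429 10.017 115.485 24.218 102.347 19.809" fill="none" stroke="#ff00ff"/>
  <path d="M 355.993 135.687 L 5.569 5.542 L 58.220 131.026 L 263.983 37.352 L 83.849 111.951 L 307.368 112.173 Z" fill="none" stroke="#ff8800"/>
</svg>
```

1 u = 1 mm; y_m = 156.754 − y.

[1] `<path>` cubic bezier, #ff00ff→score S394 F2188: (273.136,120.766) → (262.401,128.737) → (242.515,133.630) → (216.538,136.136) → (187.528,136.941) → (158.545,136.736) → (132.648,136.209) → (112.895,136.049) → (102.347,136.945)

[2] `<path>` closed polygon, #ff8800→cut S848 F1622: (355.993,21.067) → (5.569,151.212) → (58.220,25.728) → (263.983,119.402) → (83.849,44.803) → (307.368,44.581) → (355.993,21.067) (closed)

; Generated by LaserGRBL
G21
G90
G0 X273.136 Y120.766
M3 S394
G1 X262.401 Y128.737 F2188
G1 X242.515 Y133.630 F2188
G1 X216.538 Y136.136 F2188
G1 X187.528 Y136.941 F2188
G1 X158.545 Y136.736 F2188
G1 X132.648 Y136.209 F2188
G1 X112.895 Y136.049 F2188
G1 X102.347 Y136.945 F2188
M5
G0 X355.993 Y21.067
M3 S848
G1 X5.569 Y151.212 F1622
G1 X58.220 Y25.728 F1622
G1 X263.983 Y119.402 F1622
G1 X83.849 Y44.803 F1622
G1 X307.368 Y44.581 F1622
G1 X355.993 Y21.067 F1622
M5
G0 X0.000 Y0.000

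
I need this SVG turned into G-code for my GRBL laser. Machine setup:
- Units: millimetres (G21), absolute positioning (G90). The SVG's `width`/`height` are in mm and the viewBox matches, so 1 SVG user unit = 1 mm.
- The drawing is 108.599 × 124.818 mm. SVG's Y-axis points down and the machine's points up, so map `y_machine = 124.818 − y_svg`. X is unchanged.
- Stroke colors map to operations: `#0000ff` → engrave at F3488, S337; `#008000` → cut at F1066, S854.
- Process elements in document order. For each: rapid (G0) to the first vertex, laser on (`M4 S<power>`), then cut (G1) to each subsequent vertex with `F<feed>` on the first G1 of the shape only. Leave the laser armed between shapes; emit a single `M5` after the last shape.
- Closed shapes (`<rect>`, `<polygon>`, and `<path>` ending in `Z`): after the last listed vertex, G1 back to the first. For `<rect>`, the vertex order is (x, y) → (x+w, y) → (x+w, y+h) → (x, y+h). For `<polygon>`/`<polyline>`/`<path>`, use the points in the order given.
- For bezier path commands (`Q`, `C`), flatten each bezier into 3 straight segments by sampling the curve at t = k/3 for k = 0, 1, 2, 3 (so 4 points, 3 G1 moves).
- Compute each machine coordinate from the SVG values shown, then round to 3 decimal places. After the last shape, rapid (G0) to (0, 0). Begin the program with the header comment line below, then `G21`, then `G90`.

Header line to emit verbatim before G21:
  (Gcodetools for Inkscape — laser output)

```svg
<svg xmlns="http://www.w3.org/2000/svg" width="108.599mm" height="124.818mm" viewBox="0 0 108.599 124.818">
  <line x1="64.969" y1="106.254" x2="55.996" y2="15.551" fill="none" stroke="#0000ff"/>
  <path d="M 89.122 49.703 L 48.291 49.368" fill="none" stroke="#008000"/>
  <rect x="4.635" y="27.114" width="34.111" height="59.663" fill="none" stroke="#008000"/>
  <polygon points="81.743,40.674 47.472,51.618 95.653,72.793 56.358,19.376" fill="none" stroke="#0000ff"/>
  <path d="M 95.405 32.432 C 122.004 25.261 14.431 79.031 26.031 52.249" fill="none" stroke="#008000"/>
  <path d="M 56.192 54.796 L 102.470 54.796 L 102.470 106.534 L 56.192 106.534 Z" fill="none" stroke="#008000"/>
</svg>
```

(Gcodetools for Inkscape — laser output)
G21
G90
G0 X64.969 Y18.564
M4 S337
G1 X55.996 Y109.267 F3488
G0 X89.122 Y75.115
M4 S854
G1 X48.291 Y75.450 F1066
G0 X4.635 Y97.704
M4 S854
G1 X38.746 Y97.704 F1066
G1 X38.746 Y38.041
G1 X4.635 Y38.041
G1 X4.635 Y97.704
G0 X81.743 Y84.144
M4 S337
G1 X47.472 Y73.200 F3488
G1 X95.653 Y52.025
G1 X56.358 Y105.442
G1 X81.743 Y84.144
G0 X95.405 Y92.386
M4 S854
G1 X86.663 Y84.484 F1066
G1 X44.772 Y67.397
G1 X26.031 Y72.569
G0 X56.192 Y70.022
M4 S854
G1 X102.470 Y70.022 F1066
G1 X102.470 Y18.284
G1 X56.192 Y18.284
G1 X56.192 Y70.022
M5
G0 X0.000 Y0.000

Since the viewBox matches the mm dimensions, user units are millimetres directly. The only transform is the Y-flip y_m = 124.818 − y_svg.

Shape 1 is a line segment drawn with `<line>`. Its stroke #0000ff means engrave at S337, F3488. After flipping Y the toolpath is (64.969,18.564) → (55.996,109.267).

Shape 2 is a line segment drawn with `<path>`. Its stroke #008000 means cut at S854, F1066. After flipping Y the toolpath is (89.122,75.115) → (48.291,75.450).

Shape 3 is a rectangle drawn with `<rect>`. Its stroke #008000 means cut at S854, F1066. After flipping Y the toolpath is (4.635,97.704) → (38.746,97.704) → (38.746,38.041) → (4.635,38.041) → (4.635,97.704), returning to the start.

Shape 4 is a closed polygon drawn with `<polygon>`. Its stroke #0000ff means engrave at S337, F3488. After flipping Y the toolpath is (81.743,84.144) → (47.472,73.200) → (95.653,52.025) → (56.358,105.442) → (81.743,84.144), returning to the start.

Shape 5 is a cubic bezier drawn with `<path>`. Its stroke #008000 means cut at S854, F1066. After flipping Y the toolpath is (95.405,92.386) → (86.663,84.484) → (44.772,67.397) → (26.031,72.569).

Shape 6 is a rectangle drawn with `<path>`. Its stroke #008000 means cut at S854, F1066. After flipping Y the toolpath is (56.192,70.022) → (102.470,70.022) → (102.470,18.284) → (56.192,18.284) → (56.192,70.022), returning to the start.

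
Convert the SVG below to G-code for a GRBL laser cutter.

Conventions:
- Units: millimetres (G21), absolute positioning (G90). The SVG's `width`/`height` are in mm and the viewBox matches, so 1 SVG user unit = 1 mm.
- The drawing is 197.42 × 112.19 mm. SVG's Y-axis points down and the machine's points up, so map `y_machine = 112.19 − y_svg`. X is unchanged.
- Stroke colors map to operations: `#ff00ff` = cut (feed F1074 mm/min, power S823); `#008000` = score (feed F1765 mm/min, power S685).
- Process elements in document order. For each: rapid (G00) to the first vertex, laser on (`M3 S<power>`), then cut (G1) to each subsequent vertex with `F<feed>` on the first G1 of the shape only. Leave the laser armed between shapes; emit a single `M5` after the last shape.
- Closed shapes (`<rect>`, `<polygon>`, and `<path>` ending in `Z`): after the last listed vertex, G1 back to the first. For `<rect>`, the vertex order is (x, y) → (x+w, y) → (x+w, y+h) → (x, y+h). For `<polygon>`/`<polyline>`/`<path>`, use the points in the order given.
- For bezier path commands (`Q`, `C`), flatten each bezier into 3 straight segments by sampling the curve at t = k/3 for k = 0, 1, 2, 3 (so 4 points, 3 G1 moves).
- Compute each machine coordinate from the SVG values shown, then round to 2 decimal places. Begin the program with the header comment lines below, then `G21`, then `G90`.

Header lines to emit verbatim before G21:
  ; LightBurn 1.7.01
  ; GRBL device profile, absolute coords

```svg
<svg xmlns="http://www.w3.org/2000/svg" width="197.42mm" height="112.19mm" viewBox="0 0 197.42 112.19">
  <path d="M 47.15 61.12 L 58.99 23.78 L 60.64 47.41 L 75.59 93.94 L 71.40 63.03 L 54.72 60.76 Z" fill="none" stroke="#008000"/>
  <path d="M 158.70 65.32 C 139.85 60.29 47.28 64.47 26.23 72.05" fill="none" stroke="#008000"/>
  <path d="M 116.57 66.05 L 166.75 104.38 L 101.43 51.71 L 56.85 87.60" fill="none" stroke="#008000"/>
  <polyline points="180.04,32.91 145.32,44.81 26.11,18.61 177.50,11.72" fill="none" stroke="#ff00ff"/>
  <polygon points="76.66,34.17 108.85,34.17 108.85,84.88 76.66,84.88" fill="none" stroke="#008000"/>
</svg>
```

1 u = 1 mm; y_m = 112.19 − y.

[1] `<path>` closed polygon, #008000→score S685 F1765: (47.15,51.07) → (58.99,88.41) → (60.64,64.78) → (75.59,18.25) → (71.40,49.16) → (54.72,51.43) → (47.15,51.07) (closed)

[2] `<path>` cubic bezier, #008000→score S685 F1765: (158.70,46.87) → (120.66,49.05) → (65.74,46.37) → (26.23,40.14)

[3] `<path>` open polyline, #008000→score S685 F1765: (116.57,46.14) → (166.75,7.81) → (101.43,60.48) → (56.85,24.59)

[4] `<polyline>` open polyline, #ff00ff→cut S823 F1074: (180.04,79.28) → (145.32,67.38) → (26.11,93.58) → (177.50,100.47)

[5] `<polygon>` rectangle, #008000→score S685 F1765: (76.66,78.02) → (108.85,78.02) → (108.85,27.31) → (76.66,27.31) → (76.66,78.02) (closed)

; LightBurn 1.7.01
; GRBL device profile, absolute coords
G21
G90
G00 X47.15 Y51.07
M3 S685
G1 X58.99 Y88.41 F1765
G1 X60.64 Y64.78
G1 X75.59 Y18.25
G1 X71.40 Y49.16
G1 X54.72 Y51.43
G1 X47.15 Y51.07
G00 X158.70 Y46.87
M3 S685
G1 X120.66 Y49.05 F1765
G1 X65.74 Y46.37
G1 X26.23 Y40.14
G00 X116.57 Y46.14
M3 S685
G1 X166.75 Y7.81 F1765
G1 X101.43 Y60.48
G1 X56.85 Y24.59
G00 X180.04 Y79.28
M3 S823
G1 X145.32 Y67.38 F1074
G1 X26.11 Y93.58
G1 X177.50 Y100.47
G00 X76.66 Y78.02
M3 S685
G1 X108.85 Y78.02 F1765
G1 X108.85 Y27.31
G1 X76.66 Y27.31
G1 X76.66 Y78.02
M5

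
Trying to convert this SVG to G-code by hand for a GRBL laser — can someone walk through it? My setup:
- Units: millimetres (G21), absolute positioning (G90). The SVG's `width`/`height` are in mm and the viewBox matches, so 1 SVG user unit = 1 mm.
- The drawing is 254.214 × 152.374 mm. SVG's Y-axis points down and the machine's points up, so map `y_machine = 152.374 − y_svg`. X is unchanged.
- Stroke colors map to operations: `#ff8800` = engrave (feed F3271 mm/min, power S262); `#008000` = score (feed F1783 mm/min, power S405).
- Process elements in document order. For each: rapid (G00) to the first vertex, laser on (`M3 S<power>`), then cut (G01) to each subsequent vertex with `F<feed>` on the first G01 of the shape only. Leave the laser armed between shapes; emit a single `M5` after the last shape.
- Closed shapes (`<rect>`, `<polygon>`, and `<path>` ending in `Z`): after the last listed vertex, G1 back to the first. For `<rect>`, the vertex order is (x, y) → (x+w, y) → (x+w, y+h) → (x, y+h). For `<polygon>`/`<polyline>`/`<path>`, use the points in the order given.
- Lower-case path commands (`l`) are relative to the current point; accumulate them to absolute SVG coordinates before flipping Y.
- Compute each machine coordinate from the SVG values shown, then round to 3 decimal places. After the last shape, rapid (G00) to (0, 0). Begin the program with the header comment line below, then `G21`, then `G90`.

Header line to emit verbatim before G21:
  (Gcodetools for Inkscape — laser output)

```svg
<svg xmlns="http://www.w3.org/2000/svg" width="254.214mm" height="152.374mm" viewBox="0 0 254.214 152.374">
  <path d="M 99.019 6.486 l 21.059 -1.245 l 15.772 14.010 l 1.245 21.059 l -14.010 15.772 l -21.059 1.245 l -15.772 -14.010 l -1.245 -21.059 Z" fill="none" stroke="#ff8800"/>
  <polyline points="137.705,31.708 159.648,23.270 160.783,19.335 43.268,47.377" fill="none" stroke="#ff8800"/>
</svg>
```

1 u = 1 mm; y_m = 152.374 − y.

[1] `<path>` regular polygon, #ff8800→engrave S262 F3271: (99.019,145.888) → (120.078,147.133) → (135.850,133.123) → (137.095,112.064) → (123.085,96.292) → (102.026,95.047) → (86.254,109.057) → (85.009,130.116) → (99.019,145.888) (closed)

[2] `<polyline>` open polyline, #ff8800→engrave S262 F3271: (137.705,120.666) → (159.648,129.104) → (160.783,133.039) → (43.268,104.997)

(Gcodetools for Inkscape — laser output)
G21
G90
G00 X99.019 Y145.888
M3 S262
G01 X120.078 Y147.133 F3271
G01 X135.850 Y133.123
G01 X137.095 Y112.064
G01 X123.085 Y96.292
G01 X102.026 Y95.047
G01 X86.254 Y109.057
G01 X85.009 Y130.116
G01 X99.019 Y145.888
G00 X137.705 Y120.666
M3 S262
G01 X159.648 Y129.104 F3271
G01 X160.783 Y133.039
G01 X43.268 Y104.997
M5
G00 X0.000 Y0.000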